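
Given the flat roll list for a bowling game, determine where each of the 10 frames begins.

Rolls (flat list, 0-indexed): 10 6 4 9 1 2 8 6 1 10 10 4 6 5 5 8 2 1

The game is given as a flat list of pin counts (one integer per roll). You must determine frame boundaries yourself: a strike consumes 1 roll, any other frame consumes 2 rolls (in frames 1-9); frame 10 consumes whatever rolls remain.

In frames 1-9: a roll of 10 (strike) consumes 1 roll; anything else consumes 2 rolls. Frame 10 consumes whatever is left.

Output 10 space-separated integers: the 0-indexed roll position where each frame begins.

Frame 1 starts at roll index 0: roll=10 (strike), consumes 1 roll
Frame 2 starts at roll index 1: rolls=6,4 (sum=10), consumes 2 rolls
Frame 3 starts at roll index 3: rolls=9,1 (sum=10), consumes 2 rolls
Frame 4 starts at roll index 5: rolls=2,8 (sum=10), consumes 2 rolls
Frame 5 starts at roll index 7: rolls=6,1 (sum=7), consumes 2 rolls
Frame 6 starts at roll index 9: roll=10 (strike), consumes 1 roll
Frame 7 starts at roll index 10: roll=10 (strike), consumes 1 roll
Frame 8 starts at roll index 11: rolls=4,6 (sum=10), consumes 2 rolls
Frame 9 starts at roll index 13: rolls=5,5 (sum=10), consumes 2 rolls
Frame 10 starts at roll index 15: 3 remaining rolls

Answer: 0 1 3 5 7 9 10 11 13 15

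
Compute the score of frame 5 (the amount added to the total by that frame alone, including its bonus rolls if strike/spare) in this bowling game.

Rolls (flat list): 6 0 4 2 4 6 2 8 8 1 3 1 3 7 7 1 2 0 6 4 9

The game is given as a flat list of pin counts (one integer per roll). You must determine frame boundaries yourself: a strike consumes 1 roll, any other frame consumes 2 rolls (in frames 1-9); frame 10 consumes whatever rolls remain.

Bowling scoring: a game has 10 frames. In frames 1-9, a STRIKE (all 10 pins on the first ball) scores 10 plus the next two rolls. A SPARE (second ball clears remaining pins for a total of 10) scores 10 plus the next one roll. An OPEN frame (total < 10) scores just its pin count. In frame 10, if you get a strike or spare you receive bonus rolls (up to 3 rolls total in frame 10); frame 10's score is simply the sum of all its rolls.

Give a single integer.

Frame 1: OPEN (6+0=6). Cumulative: 6
Frame 2: OPEN (4+2=6). Cumulative: 12
Frame 3: SPARE (4+6=10). 10 + next roll (2) = 12. Cumulative: 24
Frame 4: SPARE (2+8=10). 10 + next roll (8) = 18. Cumulative: 42
Frame 5: OPEN (8+1=9). Cumulative: 51
Frame 6: OPEN (3+1=4). Cumulative: 55
Frame 7: SPARE (3+7=10). 10 + next roll (7) = 17. Cumulative: 72

Answer: 9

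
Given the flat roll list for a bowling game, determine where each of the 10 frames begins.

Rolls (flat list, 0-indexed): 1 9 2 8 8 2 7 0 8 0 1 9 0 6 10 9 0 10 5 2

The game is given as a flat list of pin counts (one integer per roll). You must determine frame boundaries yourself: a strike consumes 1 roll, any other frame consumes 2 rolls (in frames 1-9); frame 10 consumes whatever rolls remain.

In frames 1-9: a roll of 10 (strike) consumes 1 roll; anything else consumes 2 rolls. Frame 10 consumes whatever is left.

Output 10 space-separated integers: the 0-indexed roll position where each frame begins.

Answer: 0 2 4 6 8 10 12 14 15 17

Derivation:
Frame 1 starts at roll index 0: rolls=1,9 (sum=10), consumes 2 rolls
Frame 2 starts at roll index 2: rolls=2,8 (sum=10), consumes 2 rolls
Frame 3 starts at roll index 4: rolls=8,2 (sum=10), consumes 2 rolls
Frame 4 starts at roll index 6: rolls=7,0 (sum=7), consumes 2 rolls
Frame 5 starts at roll index 8: rolls=8,0 (sum=8), consumes 2 rolls
Frame 6 starts at roll index 10: rolls=1,9 (sum=10), consumes 2 rolls
Frame 7 starts at roll index 12: rolls=0,6 (sum=6), consumes 2 rolls
Frame 8 starts at roll index 14: roll=10 (strike), consumes 1 roll
Frame 9 starts at roll index 15: rolls=9,0 (sum=9), consumes 2 rolls
Frame 10 starts at roll index 17: 3 remaining rolls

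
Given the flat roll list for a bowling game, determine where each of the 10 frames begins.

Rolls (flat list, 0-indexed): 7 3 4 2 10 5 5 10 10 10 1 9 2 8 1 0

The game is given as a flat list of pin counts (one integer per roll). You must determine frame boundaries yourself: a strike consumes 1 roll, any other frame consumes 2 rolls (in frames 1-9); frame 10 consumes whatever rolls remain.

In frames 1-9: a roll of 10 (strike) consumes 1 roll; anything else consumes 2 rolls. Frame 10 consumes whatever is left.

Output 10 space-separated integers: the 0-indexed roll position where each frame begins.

Frame 1 starts at roll index 0: rolls=7,3 (sum=10), consumes 2 rolls
Frame 2 starts at roll index 2: rolls=4,2 (sum=6), consumes 2 rolls
Frame 3 starts at roll index 4: roll=10 (strike), consumes 1 roll
Frame 4 starts at roll index 5: rolls=5,5 (sum=10), consumes 2 rolls
Frame 5 starts at roll index 7: roll=10 (strike), consumes 1 roll
Frame 6 starts at roll index 8: roll=10 (strike), consumes 1 roll
Frame 7 starts at roll index 9: roll=10 (strike), consumes 1 roll
Frame 8 starts at roll index 10: rolls=1,9 (sum=10), consumes 2 rolls
Frame 9 starts at roll index 12: rolls=2,8 (sum=10), consumes 2 rolls
Frame 10 starts at roll index 14: 2 remaining rolls

Answer: 0 2 4 5 7 8 9 10 12 14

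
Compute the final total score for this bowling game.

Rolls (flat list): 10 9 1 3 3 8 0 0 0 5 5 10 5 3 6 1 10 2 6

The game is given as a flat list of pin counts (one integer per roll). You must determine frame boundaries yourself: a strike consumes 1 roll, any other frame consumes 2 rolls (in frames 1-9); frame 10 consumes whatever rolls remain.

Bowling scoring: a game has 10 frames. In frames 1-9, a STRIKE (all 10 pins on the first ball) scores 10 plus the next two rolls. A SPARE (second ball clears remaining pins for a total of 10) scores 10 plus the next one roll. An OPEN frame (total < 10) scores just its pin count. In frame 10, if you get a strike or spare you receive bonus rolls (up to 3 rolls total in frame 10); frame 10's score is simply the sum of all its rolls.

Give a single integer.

Answer: 118

Derivation:
Frame 1: STRIKE. 10 + next two rolls (9+1) = 20. Cumulative: 20
Frame 2: SPARE (9+1=10). 10 + next roll (3) = 13. Cumulative: 33
Frame 3: OPEN (3+3=6). Cumulative: 39
Frame 4: OPEN (8+0=8). Cumulative: 47
Frame 5: OPEN (0+0=0). Cumulative: 47
Frame 6: SPARE (5+5=10). 10 + next roll (10) = 20. Cumulative: 67
Frame 7: STRIKE. 10 + next two rolls (5+3) = 18. Cumulative: 85
Frame 8: OPEN (5+3=8). Cumulative: 93
Frame 9: OPEN (6+1=7). Cumulative: 100
Frame 10: STRIKE. Sum of all frame-10 rolls (10+2+6) = 18. Cumulative: 118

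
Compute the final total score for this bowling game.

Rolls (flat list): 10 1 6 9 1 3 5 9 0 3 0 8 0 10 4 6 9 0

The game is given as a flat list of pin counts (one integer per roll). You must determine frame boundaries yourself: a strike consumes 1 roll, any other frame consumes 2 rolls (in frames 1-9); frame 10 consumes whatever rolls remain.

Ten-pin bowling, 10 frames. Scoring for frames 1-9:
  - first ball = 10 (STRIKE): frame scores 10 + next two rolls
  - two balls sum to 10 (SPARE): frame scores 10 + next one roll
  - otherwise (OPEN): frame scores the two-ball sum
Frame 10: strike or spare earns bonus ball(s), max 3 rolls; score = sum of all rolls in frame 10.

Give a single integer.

Frame 1: STRIKE. 10 + next two rolls (1+6) = 17. Cumulative: 17
Frame 2: OPEN (1+6=7). Cumulative: 24
Frame 3: SPARE (9+1=10). 10 + next roll (3) = 13. Cumulative: 37
Frame 4: OPEN (3+5=8). Cumulative: 45
Frame 5: OPEN (9+0=9). Cumulative: 54
Frame 6: OPEN (3+0=3). Cumulative: 57
Frame 7: OPEN (8+0=8). Cumulative: 65
Frame 8: STRIKE. 10 + next two rolls (4+6) = 20. Cumulative: 85
Frame 9: SPARE (4+6=10). 10 + next roll (9) = 19. Cumulative: 104
Frame 10: OPEN. Sum of all frame-10 rolls (9+0) = 9. Cumulative: 113

Answer: 113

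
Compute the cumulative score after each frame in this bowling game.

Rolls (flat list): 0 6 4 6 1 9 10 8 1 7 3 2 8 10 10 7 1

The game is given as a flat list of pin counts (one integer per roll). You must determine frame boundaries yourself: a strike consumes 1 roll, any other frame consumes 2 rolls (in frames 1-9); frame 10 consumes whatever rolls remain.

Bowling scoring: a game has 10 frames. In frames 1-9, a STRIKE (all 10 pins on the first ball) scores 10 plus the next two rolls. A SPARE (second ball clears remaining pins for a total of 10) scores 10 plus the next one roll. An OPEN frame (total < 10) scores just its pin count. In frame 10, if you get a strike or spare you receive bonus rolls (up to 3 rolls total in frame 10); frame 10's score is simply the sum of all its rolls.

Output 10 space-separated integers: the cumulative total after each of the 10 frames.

Frame 1: OPEN (0+6=6). Cumulative: 6
Frame 2: SPARE (4+6=10). 10 + next roll (1) = 11. Cumulative: 17
Frame 3: SPARE (1+9=10). 10 + next roll (10) = 20. Cumulative: 37
Frame 4: STRIKE. 10 + next two rolls (8+1) = 19. Cumulative: 56
Frame 5: OPEN (8+1=9). Cumulative: 65
Frame 6: SPARE (7+3=10). 10 + next roll (2) = 12. Cumulative: 77
Frame 7: SPARE (2+8=10). 10 + next roll (10) = 20. Cumulative: 97
Frame 8: STRIKE. 10 + next two rolls (10+7) = 27. Cumulative: 124
Frame 9: STRIKE. 10 + next two rolls (7+1) = 18. Cumulative: 142
Frame 10: OPEN. Sum of all frame-10 rolls (7+1) = 8. Cumulative: 150

Answer: 6 17 37 56 65 77 97 124 142 150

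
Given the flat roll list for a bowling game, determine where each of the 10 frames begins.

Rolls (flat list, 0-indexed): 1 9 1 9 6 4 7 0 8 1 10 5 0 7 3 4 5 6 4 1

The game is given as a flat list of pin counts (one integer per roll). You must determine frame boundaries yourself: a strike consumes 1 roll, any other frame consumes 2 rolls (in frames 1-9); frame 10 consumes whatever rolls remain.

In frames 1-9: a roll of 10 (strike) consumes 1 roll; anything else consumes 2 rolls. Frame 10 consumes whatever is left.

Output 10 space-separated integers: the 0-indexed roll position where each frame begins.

Answer: 0 2 4 6 8 10 11 13 15 17

Derivation:
Frame 1 starts at roll index 0: rolls=1,9 (sum=10), consumes 2 rolls
Frame 2 starts at roll index 2: rolls=1,9 (sum=10), consumes 2 rolls
Frame 3 starts at roll index 4: rolls=6,4 (sum=10), consumes 2 rolls
Frame 4 starts at roll index 6: rolls=7,0 (sum=7), consumes 2 rolls
Frame 5 starts at roll index 8: rolls=8,1 (sum=9), consumes 2 rolls
Frame 6 starts at roll index 10: roll=10 (strike), consumes 1 roll
Frame 7 starts at roll index 11: rolls=5,0 (sum=5), consumes 2 rolls
Frame 8 starts at roll index 13: rolls=7,3 (sum=10), consumes 2 rolls
Frame 9 starts at roll index 15: rolls=4,5 (sum=9), consumes 2 rolls
Frame 10 starts at roll index 17: 3 remaining rolls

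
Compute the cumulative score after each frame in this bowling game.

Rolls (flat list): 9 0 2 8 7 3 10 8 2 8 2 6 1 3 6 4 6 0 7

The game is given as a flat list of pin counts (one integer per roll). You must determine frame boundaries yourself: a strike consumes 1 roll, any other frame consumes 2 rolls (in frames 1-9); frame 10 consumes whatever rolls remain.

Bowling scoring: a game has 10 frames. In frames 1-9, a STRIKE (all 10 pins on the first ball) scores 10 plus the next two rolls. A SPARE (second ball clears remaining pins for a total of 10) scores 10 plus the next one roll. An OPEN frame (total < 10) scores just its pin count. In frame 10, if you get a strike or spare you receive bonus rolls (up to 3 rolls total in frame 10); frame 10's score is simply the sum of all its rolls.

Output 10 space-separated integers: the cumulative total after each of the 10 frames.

Frame 1: OPEN (9+0=9). Cumulative: 9
Frame 2: SPARE (2+8=10). 10 + next roll (7) = 17. Cumulative: 26
Frame 3: SPARE (7+3=10). 10 + next roll (10) = 20. Cumulative: 46
Frame 4: STRIKE. 10 + next two rolls (8+2) = 20. Cumulative: 66
Frame 5: SPARE (8+2=10). 10 + next roll (8) = 18. Cumulative: 84
Frame 6: SPARE (8+2=10). 10 + next roll (6) = 16. Cumulative: 100
Frame 7: OPEN (6+1=7). Cumulative: 107
Frame 8: OPEN (3+6=9). Cumulative: 116
Frame 9: SPARE (4+6=10). 10 + next roll (0) = 10. Cumulative: 126
Frame 10: OPEN. Sum of all frame-10 rolls (0+7) = 7. Cumulative: 133

Answer: 9 26 46 66 84 100 107 116 126 133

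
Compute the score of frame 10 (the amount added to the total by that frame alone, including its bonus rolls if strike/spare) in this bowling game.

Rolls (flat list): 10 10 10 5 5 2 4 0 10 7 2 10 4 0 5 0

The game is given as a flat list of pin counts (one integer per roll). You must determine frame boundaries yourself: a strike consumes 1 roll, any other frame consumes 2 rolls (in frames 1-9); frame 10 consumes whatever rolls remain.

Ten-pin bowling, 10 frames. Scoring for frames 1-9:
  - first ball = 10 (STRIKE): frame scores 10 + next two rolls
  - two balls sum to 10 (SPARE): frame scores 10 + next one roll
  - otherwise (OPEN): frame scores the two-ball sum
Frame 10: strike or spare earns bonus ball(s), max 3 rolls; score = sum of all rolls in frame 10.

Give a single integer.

Frame 1: STRIKE. 10 + next two rolls (10+10) = 30. Cumulative: 30
Frame 2: STRIKE. 10 + next two rolls (10+5) = 25. Cumulative: 55
Frame 3: STRIKE. 10 + next two rolls (5+5) = 20. Cumulative: 75
Frame 4: SPARE (5+5=10). 10 + next roll (2) = 12. Cumulative: 87
Frame 5: OPEN (2+4=6). Cumulative: 93
Frame 6: SPARE (0+10=10). 10 + next roll (7) = 17. Cumulative: 110
Frame 7: OPEN (7+2=9). Cumulative: 119
Frame 8: STRIKE. 10 + next two rolls (4+0) = 14. Cumulative: 133
Frame 9: OPEN (4+0=4). Cumulative: 137
Frame 10: OPEN. Sum of all frame-10 rolls (5+0) = 5. Cumulative: 142

Answer: 5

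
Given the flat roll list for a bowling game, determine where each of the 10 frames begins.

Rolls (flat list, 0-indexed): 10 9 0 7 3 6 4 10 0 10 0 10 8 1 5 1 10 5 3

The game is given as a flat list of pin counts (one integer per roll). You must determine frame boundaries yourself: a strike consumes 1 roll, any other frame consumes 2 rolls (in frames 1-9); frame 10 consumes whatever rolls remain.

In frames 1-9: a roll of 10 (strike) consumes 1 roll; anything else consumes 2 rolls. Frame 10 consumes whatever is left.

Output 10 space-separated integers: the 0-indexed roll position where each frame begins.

Frame 1 starts at roll index 0: roll=10 (strike), consumes 1 roll
Frame 2 starts at roll index 1: rolls=9,0 (sum=9), consumes 2 rolls
Frame 3 starts at roll index 3: rolls=7,3 (sum=10), consumes 2 rolls
Frame 4 starts at roll index 5: rolls=6,4 (sum=10), consumes 2 rolls
Frame 5 starts at roll index 7: roll=10 (strike), consumes 1 roll
Frame 6 starts at roll index 8: rolls=0,10 (sum=10), consumes 2 rolls
Frame 7 starts at roll index 10: rolls=0,10 (sum=10), consumes 2 rolls
Frame 8 starts at roll index 12: rolls=8,1 (sum=9), consumes 2 rolls
Frame 9 starts at roll index 14: rolls=5,1 (sum=6), consumes 2 rolls
Frame 10 starts at roll index 16: 3 remaining rolls

Answer: 0 1 3 5 7 8 10 12 14 16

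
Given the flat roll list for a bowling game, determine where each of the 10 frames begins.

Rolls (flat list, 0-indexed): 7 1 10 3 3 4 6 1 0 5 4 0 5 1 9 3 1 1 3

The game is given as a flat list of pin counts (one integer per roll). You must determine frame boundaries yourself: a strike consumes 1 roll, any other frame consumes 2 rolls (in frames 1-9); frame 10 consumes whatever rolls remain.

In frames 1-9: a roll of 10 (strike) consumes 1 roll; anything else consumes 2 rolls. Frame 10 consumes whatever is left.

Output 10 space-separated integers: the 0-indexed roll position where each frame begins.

Answer: 0 2 3 5 7 9 11 13 15 17

Derivation:
Frame 1 starts at roll index 0: rolls=7,1 (sum=8), consumes 2 rolls
Frame 2 starts at roll index 2: roll=10 (strike), consumes 1 roll
Frame 3 starts at roll index 3: rolls=3,3 (sum=6), consumes 2 rolls
Frame 4 starts at roll index 5: rolls=4,6 (sum=10), consumes 2 rolls
Frame 5 starts at roll index 7: rolls=1,0 (sum=1), consumes 2 rolls
Frame 6 starts at roll index 9: rolls=5,4 (sum=9), consumes 2 rolls
Frame 7 starts at roll index 11: rolls=0,5 (sum=5), consumes 2 rolls
Frame 8 starts at roll index 13: rolls=1,9 (sum=10), consumes 2 rolls
Frame 9 starts at roll index 15: rolls=3,1 (sum=4), consumes 2 rolls
Frame 10 starts at roll index 17: 2 remaining rolls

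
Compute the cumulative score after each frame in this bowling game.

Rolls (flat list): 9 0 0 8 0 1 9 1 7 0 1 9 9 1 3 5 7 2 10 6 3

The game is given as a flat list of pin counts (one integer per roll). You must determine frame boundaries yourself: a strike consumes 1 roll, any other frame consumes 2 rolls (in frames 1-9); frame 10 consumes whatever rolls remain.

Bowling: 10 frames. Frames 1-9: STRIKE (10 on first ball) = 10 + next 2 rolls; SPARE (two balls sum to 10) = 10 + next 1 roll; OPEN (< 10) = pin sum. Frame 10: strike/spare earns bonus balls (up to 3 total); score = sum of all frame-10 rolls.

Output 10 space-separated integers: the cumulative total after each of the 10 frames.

Answer: 9 17 18 35 42 61 74 82 91 110

Derivation:
Frame 1: OPEN (9+0=9). Cumulative: 9
Frame 2: OPEN (0+8=8). Cumulative: 17
Frame 3: OPEN (0+1=1). Cumulative: 18
Frame 4: SPARE (9+1=10). 10 + next roll (7) = 17. Cumulative: 35
Frame 5: OPEN (7+0=7). Cumulative: 42
Frame 6: SPARE (1+9=10). 10 + next roll (9) = 19. Cumulative: 61
Frame 7: SPARE (9+1=10). 10 + next roll (3) = 13. Cumulative: 74
Frame 8: OPEN (3+5=8). Cumulative: 82
Frame 9: OPEN (7+2=9). Cumulative: 91
Frame 10: STRIKE. Sum of all frame-10 rolls (10+6+3) = 19. Cumulative: 110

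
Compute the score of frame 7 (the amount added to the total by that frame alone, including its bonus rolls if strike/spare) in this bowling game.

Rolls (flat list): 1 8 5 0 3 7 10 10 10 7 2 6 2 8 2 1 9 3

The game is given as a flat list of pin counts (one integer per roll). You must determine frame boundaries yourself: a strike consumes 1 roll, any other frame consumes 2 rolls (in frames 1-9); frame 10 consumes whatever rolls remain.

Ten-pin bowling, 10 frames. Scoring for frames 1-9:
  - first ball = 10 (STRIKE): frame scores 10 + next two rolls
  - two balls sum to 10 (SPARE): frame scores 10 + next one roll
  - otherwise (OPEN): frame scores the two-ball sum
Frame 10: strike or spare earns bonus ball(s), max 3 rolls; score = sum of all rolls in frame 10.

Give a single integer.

Frame 1: OPEN (1+8=9). Cumulative: 9
Frame 2: OPEN (5+0=5). Cumulative: 14
Frame 3: SPARE (3+7=10). 10 + next roll (10) = 20. Cumulative: 34
Frame 4: STRIKE. 10 + next two rolls (10+10) = 30. Cumulative: 64
Frame 5: STRIKE. 10 + next two rolls (10+7) = 27. Cumulative: 91
Frame 6: STRIKE. 10 + next two rolls (7+2) = 19. Cumulative: 110
Frame 7: OPEN (7+2=9). Cumulative: 119
Frame 8: OPEN (6+2=8). Cumulative: 127
Frame 9: SPARE (8+2=10). 10 + next roll (1) = 11. Cumulative: 138

Answer: 9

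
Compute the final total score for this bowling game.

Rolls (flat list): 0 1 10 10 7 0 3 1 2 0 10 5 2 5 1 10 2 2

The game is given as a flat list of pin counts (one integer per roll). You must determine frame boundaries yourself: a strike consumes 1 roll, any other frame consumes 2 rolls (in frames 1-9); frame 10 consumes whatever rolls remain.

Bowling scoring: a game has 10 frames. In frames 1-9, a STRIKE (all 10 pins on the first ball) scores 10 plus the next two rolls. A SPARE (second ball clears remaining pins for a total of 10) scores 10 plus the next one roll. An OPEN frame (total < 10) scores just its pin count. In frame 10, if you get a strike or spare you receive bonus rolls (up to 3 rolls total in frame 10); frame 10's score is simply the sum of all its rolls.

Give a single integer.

Answer: 102

Derivation:
Frame 1: OPEN (0+1=1). Cumulative: 1
Frame 2: STRIKE. 10 + next two rolls (10+7) = 27. Cumulative: 28
Frame 3: STRIKE. 10 + next two rolls (7+0) = 17. Cumulative: 45
Frame 4: OPEN (7+0=7). Cumulative: 52
Frame 5: OPEN (3+1=4). Cumulative: 56
Frame 6: OPEN (2+0=2). Cumulative: 58
Frame 7: STRIKE. 10 + next two rolls (5+2) = 17. Cumulative: 75
Frame 8: OPEN (5+2=7). Cumulative: 82
Frame 9: OPEN (5+1=6). Cumulative: 88
Frame 10: STRIKE. Sum of all frame-10 rolls (10+2+2) = 14. Cumulative: 102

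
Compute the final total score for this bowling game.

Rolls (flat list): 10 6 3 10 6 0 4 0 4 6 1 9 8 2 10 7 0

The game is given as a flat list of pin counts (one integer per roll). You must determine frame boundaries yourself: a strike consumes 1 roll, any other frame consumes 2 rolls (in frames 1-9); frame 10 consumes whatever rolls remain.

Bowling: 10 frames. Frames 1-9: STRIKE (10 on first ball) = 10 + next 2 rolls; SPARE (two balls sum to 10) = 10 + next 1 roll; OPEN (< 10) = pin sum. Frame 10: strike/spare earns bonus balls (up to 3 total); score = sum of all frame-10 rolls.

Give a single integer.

Frame 1: STRIKE. 10 + next two rolls (6+3) = 19. Cumulative: 19
Frame 2: OPEN (6+3=9). Cumulative: 28
Frame 3: STRIKE. 10 + next two rolls (6+0) = 16. Cumulative: 44
Frame 4: OPEN (6+0=6). Cumulative: 50
Frame 5: OPEN (4+0=4). Cumulative: 54
Frame 6: SPARE (4+6=10). 10 + next roll (1) = 11. Cumulative: 65
Frame 7: SPARE (1+9=10). 10 + next roll (8) = 18. Cumulative: 83
Frame 8: SPARE (8+2=10). 10 + next roll (10) = 20. Cumulative: 103
Frame 9: STRIKE. 10 + next two rolls (7+0) = 17. Cumulative: 120
Frame 10: OPEN. Sum of all frame-10 rolls (7+0) = 7. Cumulative: 127

Answer: 127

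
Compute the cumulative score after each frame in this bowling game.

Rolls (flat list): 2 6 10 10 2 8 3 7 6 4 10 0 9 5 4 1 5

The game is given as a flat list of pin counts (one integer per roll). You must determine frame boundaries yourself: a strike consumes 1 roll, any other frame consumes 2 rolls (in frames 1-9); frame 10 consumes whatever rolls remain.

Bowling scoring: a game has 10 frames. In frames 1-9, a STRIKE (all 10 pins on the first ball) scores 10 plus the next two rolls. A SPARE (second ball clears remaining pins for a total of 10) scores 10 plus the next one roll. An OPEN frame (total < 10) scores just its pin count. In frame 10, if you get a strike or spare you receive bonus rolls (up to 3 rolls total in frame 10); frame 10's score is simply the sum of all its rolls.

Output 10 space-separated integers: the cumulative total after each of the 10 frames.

Answer: 8 30 50 63 79 99 118 127 136 142

Derivation:
Frame 1: OPEN (2+6=8). Cumulative: 8
Frame 2: STRIKE. 10 + next two rolls (10+2) = 22. Cumulative: 30
Frame 3: STRIKE. 10 + next two rolls (2+8) = 20. Cumulative: 50
Frame 4: SPARE (2+8=10). 10 + next roll (3) = 13. Cumulative: 63
Frame 5: SPARE (3+7=10). 10 + next roll (6) = 16. Cumulative: 79
Frame 6: SPARE (6+4=10). 10 + next roll (10) = 20. Cumulative: 99
Frame 7: STRIKE. 10 + next two rolls (0+9) = 19. Cumulative: 118
Frame 8: OPEN (0+9=9). Cumulative: 127
Frame 9: OPEN (5+4=9). Cumulative: 136
Frame 10: OPEN. Sum of all frame-10 rolls (1+5) = 6. Cumulative: 142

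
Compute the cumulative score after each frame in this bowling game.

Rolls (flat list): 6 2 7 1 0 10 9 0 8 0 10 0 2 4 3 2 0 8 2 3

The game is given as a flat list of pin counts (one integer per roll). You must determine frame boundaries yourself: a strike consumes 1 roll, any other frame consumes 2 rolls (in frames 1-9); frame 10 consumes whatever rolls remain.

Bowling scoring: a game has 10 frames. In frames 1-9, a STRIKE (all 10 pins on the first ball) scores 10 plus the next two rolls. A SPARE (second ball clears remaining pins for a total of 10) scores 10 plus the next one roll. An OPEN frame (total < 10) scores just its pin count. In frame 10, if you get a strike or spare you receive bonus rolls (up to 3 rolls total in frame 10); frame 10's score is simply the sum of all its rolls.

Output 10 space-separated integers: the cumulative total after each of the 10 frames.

Answer: 8 16 35 44 52 64 66 73 75 88

Derivation:
Frame 1: OPEN (6+2=8). Cumulative: 8
Frame 2: OPEN (7+1=8). Cumulative: 16
Frame 3: SPARE (0+10=10). 10 + next roll (9) = 19. Cumulative: 35
Frame 4: OPEN (9+0=9). Cumulative: 44
Frame 5: OPEN (8+0=8). Cumulative: 52
Frame 6: STRIKE. 10 + next two rolls (0+2) = 12. Cumulative: 64
Frame 7: OPEN (0+2=2). Cumulative: 66
Frame 8: OPEN (4+3=7). Cumulative: 73
Frame 9: OPEN (2+0=2). Cumulative: 75
Frame 10: SPARE. Sum of all frame-10 rolls (8+2+3) = 13. Cumulative: 88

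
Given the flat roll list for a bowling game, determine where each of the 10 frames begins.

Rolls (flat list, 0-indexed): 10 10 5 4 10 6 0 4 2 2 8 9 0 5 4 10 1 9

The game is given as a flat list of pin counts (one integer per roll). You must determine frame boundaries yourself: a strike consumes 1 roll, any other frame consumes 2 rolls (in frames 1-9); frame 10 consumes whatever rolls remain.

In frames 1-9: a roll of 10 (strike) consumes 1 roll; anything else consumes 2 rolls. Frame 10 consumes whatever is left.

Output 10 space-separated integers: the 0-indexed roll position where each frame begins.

Answer: 0 1 2 4 5 7 9 11 13 15

Derivation:
Frame 1 starts at roll index 0: roll=10 (strike), consumes 1 roll
Frame 2 starts at roll index 1: roll=10 (strike), consumes 1 roll
Frame 3 starts at roll index 2: rolls=5,4 (sum=9), consumes 2 rolls
Frame 4 starts at roll index 4: roll=10 (strike), consumes 1 roll
Frame 5 starts at roll index 5: rolls=6,0 (sum=6), consumes 2 rolls
Frame 6 starts at roll index 7: rolls=4,2 (sum=6), consumes 2 rolls
Frame 7 starts at roll index 9: rolls=2,8 (sum=10), consumes 2 rolls
Frame 8 starts at roll index 11: rolls=9,0 (sum=9), consumes 2 rolls
Frame 9 starts at roll index 13: rolls=5,4 (sum=9), consumes 2 rolls
Frame 10 starts at roll index 15: 3 remaining rolls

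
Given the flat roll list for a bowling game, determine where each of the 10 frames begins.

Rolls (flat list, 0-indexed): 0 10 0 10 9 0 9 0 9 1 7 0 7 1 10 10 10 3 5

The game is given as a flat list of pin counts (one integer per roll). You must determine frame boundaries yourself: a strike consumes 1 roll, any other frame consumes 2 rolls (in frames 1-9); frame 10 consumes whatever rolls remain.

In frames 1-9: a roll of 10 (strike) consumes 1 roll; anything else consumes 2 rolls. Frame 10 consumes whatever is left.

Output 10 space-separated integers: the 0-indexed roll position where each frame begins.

Frame 1 starts at roll index 0: rolls=0,10 (sum=10), consumes 2 rolls
Frame 2 starts at roll index 2: rolls=0,10 (sum=10), consumes 2 rolls
Frame 3 starts at roll index 4: rolls=9,0 (sum=9), consumes 2 rolls
Frame 4 starts at roll index 6: rolls=9,0 (sum=9), consumes 2 rolls
Frame 5 starts at roll index 8: rolls=9,1 (sum=10), consumes 2 rolls
Frame 6 starts at roll index 10: rolls=7,0 (sum=7), consumes 2 rolls
Frame 7 starts at roll index 12: rolls=7,1 (sum=8), consumes 2 rolls
Frame 8 starts at roll index 14: roll=10 (strike), consumes 1 roll
Frame 9 starts at roll index 15: roll=10 (strike), consumes 1 roll
Frame 10 starts at roll index 16: 3 remaining rolls

Answer: 0 2 4 6 8 10 12 14 15 16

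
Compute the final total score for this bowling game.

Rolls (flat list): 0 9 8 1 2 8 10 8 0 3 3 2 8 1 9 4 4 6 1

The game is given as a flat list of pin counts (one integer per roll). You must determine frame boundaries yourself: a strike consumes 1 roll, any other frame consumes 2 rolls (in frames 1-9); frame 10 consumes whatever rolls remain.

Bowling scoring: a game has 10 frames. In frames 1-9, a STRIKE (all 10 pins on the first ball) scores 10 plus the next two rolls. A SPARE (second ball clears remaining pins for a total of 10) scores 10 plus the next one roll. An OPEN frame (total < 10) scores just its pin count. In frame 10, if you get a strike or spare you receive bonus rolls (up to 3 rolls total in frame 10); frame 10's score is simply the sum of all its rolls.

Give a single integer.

Frame 1: OPEN (0+9=9). Cumulative: 9
Frame 2: OPEN (8+1=9). Cumulative: 18
Frame 3: SPARE (2+8=10). 10 + next roll (10) = 20. Cumulative: 38
Frame 4: STRIKE. 10 + next two rolls (8+0) = 18. Cumulative: 56
Frame 5: OPEN (8+0=8). Cumulative: 64
Frame 6: OPEN (3+3=6). Cumulative: 70
Frame 7: SPARE (2+8=10). 10 + next roll (1) = 11. Cumulative: 81
Frame 8: SPARE (1+9=10). 10 + next roll (4) = 14. Cumulative: 95
Frame 9: OPEN (4+4=8). Cumulative: 103
Frame 10: OPEN. Sum of all frame-10 rolls (6+1) = 7. Cumulative: 110

Answer: 110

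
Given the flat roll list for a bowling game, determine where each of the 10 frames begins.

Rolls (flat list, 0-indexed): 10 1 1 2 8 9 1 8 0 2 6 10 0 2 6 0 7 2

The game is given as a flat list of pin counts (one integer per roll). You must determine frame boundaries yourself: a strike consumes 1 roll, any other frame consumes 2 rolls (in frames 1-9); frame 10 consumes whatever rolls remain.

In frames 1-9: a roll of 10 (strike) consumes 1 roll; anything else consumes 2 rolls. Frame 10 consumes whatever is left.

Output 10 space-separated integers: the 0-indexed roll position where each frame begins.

Frame 1 starts at roll index 0: roll=10 (strike), consumes 1 roll
Frame 2 starts at roll index 1: rolls=1,1 (sum=2), consumes 2 rolls
Frame 3 starts at roll index 3: rolls=2,8 (sum=10), consumes 2 rolls
Frame 4 starts at roll index 5: rolls=9,1 (sum=10), consumes 2 rolls
Frame 5 starts at roll index 7: rolls=8,0 (sum=8), consumes 2 rolls
Frame 6 starts at roll index 9: rolls=2,6 (sum=8), consumes 2 rolls
Frame 7 starts at roll index 11: roll=10 (strike), consumes 1 roll
Frame 8 starts at roll index 12: rolls=0,2 (sum=2), consumes 2 rolls
Frame 9 starts at roll index 14: rolls=6,0 (sum=6), consumes 2 rolls
Frame 10 starts at roll index 16: 2 remaining rolls

Answer: 0 1 3 5 7 9 11 12 14 16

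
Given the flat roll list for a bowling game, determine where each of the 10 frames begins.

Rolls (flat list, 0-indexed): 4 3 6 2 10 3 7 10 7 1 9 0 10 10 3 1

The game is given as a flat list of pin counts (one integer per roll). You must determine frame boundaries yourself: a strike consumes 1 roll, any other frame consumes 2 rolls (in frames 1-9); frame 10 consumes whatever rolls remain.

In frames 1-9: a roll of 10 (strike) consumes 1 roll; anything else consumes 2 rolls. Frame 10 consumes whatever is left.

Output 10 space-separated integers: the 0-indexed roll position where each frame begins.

Frame 1 starts at roll index 0: rolls=4,3 (sum=7), consumes 2 rolls
Frame 2 starts at roll index 2: rolls=6,2 (sum=8), consumes 2 rolls
Frame 3 starts at roll index 4: roll=10 (strike), consumes 1 roll
Frame 4 starts at roll index 5: rolls=3,7 (sum=10), consumes 2 rolls
Frame 5 starts at roll index 7: roll=10 (strike), consumes 1 roll
Frame 6 starts at roll index 8: rolls=7,1 (sum=8), consumes 2 rolls
Frame 7 starts at roll index 10: rolls=9,0 (sum=9), consumes 2 rolls
Frame 8 starts at roll index 12: roll=10 (strike), consumes 1 roll
Frame 9 starts at roll index 13: roll=10 (strike), consumes 1 roll
Frame 10 starts at roll index 14: 2 remaining rolls

Answer: 0 2 4 5 7 8 10 12 13 14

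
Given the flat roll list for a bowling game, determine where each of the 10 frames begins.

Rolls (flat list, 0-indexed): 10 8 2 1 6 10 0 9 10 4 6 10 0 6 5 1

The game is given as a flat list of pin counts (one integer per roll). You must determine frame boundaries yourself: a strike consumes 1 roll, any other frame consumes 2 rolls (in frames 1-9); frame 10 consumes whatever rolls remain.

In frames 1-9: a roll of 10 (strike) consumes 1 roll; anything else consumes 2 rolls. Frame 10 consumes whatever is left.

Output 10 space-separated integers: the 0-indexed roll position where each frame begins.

Frame 1 starts at roll index 0: roll=10 (strike), consumes 1 roll
Frame 2 starts at roll index 1: rolls=8,2 (sum=10), consumes 2 rolls
Frame 3 starts at roll index 3: rolls=1,6 (sum=7), consumes 2 rolls
Frame 4 starts at roll index 5: roll=10 (strike), consumes 1 roll
Frame 5 starts at roll index 6: rolls=0,9 (sum=9), consumes 2 rolls
Frame 6 starts at roll index 8: roll=10 (strike), consumes 1 roll
Frame 7 starts at roll index 9: rolls=4,6 (sum=10), consumes 2 rolls
Frame 8 starts at roll index 11: roll=10 (strike), consumes 1 roll
Frame 9 starts at roll index 12: rolls=0,6 (sum=6), consumes 2 rolls
Frame 10 starts at roll index 14: 2 remaining rolls

Answer: 0 1 3 5 6 8 9 11 12 14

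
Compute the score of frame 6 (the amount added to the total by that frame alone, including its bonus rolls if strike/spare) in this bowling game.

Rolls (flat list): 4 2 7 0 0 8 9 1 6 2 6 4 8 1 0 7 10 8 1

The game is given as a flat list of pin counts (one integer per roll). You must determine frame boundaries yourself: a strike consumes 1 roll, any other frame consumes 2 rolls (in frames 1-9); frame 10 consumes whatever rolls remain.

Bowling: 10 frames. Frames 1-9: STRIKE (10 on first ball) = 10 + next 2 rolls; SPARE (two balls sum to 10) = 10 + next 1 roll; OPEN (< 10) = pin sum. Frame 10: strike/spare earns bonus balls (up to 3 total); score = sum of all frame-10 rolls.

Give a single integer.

Answer: 18

Derivation:
Frame 1: OPEN (4+2=6). Cumulative: 6
Frame 2: OPEN (7+0=7). Cumulative: 13
Frame 3: OPEN (0+8=8). Cumulative: 21
Frame 4: SPARE (9+1=10). 10 + next roll (6) = 16. Cumulative: 37
Frame 5: OPEN (6+2=8). Cumulative: 45
Frame 6: SPARE (6+4=10). 10 + next roll (8) = 18. Cumulative: 63
Frame 7: OPEN (8+1=9). Cumulative: 72
Frame 8: OPEN (0+7=7). Cumulative: 79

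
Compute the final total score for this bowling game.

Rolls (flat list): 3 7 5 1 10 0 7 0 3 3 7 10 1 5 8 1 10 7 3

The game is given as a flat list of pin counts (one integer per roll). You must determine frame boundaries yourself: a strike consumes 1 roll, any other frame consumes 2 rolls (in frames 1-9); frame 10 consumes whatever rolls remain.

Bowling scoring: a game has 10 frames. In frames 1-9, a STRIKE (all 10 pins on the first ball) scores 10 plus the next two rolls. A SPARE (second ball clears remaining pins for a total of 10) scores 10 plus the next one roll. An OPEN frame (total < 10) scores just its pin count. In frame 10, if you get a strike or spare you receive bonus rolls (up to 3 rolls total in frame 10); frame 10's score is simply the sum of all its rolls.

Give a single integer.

Answer: 119

Derivation:
Frame 1: SPARE (3+7=10). 10 + next roll (5) = 15. Cumulative: 15
Frame 2: OPEN (5+1=6). Cumulative: 21
Frame 3: STRIKE. 10 + next two rolls (0+7) = 17. Cumulative: 38
Frame 4: OPEN (0+7=7). Cumulative: 45
Frame 5: OPEN (0+3=3). Cumulative: 48
Frame 6: SPARE (3+7=10). 10 + next roll (10) = 20. Cumulative: 68
Frame 7: STRIKE. 10 + next two rolls (1+5) = 16. Cumulative: 84
Frame 8: OPEN (1+5=6). Cumulative: 90
Frame 9: OPEN (8+1=9). Cumulative: 99
Frame 10: STRIKE. Sum of all frame-10 rolls (10+7+3) = 20. Cumulative: 119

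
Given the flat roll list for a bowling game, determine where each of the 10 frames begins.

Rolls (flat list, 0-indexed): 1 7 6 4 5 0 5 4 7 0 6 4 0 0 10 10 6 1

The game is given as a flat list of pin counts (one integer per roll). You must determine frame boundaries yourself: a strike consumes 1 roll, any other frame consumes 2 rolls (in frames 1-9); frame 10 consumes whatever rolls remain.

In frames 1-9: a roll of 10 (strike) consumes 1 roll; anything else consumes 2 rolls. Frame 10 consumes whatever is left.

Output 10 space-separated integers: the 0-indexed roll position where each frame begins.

Frame 1 starts at roll index 0: rolls=1,7 (sum=8), consumes 2 rolls
Frame 2 starts at roll index 2: rolls=6,4 (sum=10), consumes 2 rolls
Frame 3 starts at roll index 4: rolls=5,0 (sum=5), consumes 2 rolls
Frame 4 starts at roll index 6: rolls=5,4 (sum=9), consumes 2 rolls
Frame 5 starts at roll index 8: rolls=7,0 (sum=7), consumes 2 rolls
Frame 6 starts at roll index 10: rolls=6,4 (sum=10), consumes 2 rolls
Frame 7 starts at roll index 12: rolls=0,0 (sum=0), consumes 2 rolls
Frame 8 starts at roll index 14: roll=10 (strike), consumes 1 roll
Frame 9 starts at roll index 15: roll=10 (strike), consumes 1 roll
Frame 10 starts at roll index 16: 2 remaining rolls

Answer: 0 2 4 6 8 10 12 14 15 16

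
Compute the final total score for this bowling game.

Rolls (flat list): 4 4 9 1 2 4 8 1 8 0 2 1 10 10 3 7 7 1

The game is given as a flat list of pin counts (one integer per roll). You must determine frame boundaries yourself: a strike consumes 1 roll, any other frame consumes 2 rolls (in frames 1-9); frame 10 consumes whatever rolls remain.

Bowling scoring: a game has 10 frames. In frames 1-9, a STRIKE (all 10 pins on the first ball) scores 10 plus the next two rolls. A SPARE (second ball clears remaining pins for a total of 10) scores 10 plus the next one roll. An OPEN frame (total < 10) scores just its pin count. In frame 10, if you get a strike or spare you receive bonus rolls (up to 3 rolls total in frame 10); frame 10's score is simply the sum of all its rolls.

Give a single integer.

Answer: 114

Derivation:
Frame 1: OPEN (4+4=8). Cumulative: 8
Frame 2: SPARE (9+1=10). 10 + next roll (2) = 12. Cumulative: 20
Frame 3: OPEN (2+4=6). Cumulative: 26
Frame 4: OPEN (8+1=9). Cumulative: 35
Frame 5: OPEN (8+0=8). Cumulative: 43
Frame 6: OPEN (2+1=3). Cumulative: 46
Frame 7: STRIKE. 10 + next two rolls (10+3) = 23. Cumulative: 69
Frame 8: STRIKE. 10 + next two rolls (3+7) = 20. Cumulative: 89
Frame 9: SPARE (3+7=10). 10 + next roll (7) = 17. Cumulative: 106
Frame 10: OPEN. Sum of all frame-10 rolls (7+1) = 8. Cumulative: 114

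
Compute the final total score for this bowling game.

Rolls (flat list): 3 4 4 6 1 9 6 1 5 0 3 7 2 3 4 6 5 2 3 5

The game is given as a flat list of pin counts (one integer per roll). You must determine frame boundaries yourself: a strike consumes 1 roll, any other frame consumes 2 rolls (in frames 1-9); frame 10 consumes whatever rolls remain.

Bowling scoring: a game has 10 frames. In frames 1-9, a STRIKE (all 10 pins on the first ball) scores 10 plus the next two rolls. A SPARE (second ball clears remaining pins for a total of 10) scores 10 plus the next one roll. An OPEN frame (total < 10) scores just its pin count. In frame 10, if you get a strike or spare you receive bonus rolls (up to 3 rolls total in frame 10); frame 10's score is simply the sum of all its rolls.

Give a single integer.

Frame 1: OPEN (3+4=7). Cumulative: 7
Frame 2: SPARE (4+6=10). 10 + next roll (1) = 11. Cumulative: 18
Frame 3: SPARE (1+9=10). 10 + next roll (6) = 16. Cumulative: 34
Frame 4: OPEN (6+1=7). Cumulative: 41
Frame 5: OPEN (5+0=5). Cumulative: 46
Frame 6: SPARE (3+7=10). 10 + next roll (2) = 12. Cumulative: 58
Frame 7: OPEN (2+3=5). Cumulative: 63
Frame 8: SPARE (4+6=10). 10 + next roll (5) = 15. Cumulative: 78
Frame 9: OPEN (5+2=7). Cumulative: 85
Frame 10: OPEN. Sum of all frame-10 rolls (3+5) = 8. Cumulative: 93

Answer: 93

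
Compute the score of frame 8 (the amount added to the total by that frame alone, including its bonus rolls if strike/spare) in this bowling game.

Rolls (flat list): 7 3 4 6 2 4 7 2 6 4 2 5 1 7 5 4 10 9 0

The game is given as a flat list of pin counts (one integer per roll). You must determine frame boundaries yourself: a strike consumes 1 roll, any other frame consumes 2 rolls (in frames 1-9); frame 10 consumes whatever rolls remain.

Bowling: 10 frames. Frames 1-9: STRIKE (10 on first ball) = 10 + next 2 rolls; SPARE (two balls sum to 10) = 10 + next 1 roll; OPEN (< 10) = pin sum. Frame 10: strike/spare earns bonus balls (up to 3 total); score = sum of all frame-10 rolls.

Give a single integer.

Frame 1: SPARE (7+3=10). 10 + next roll (4) = 14. Cumulative: 14
Frame 2: SPARE (4+6=10). 10 + next roll (2) = 12. Cumulative: 26
Frame 3: OPEN (2+4=6). Cumulative: 32
Frame 4: OPEN (7+2=9). Cumulative: 41
Frame 5: SPARE (6+4=10). 10 + next roll (2) = 12. Cumulative: 53
Frame 6: OPEN (2+5=7). Cumulative: 60
Frame 7: OPEN (1+7=8). Cumulative: 68
Frame 8: OPEN (5+4=9). Cumulative: 77
Frame 9: STRIKE. 10 + next two rolls (9+0) = 19. Cumulative: 96
Frame 10: OPEN. Sum of all frame-10 rolls (9+0) = 9. Cumulative: 105

Answer: 9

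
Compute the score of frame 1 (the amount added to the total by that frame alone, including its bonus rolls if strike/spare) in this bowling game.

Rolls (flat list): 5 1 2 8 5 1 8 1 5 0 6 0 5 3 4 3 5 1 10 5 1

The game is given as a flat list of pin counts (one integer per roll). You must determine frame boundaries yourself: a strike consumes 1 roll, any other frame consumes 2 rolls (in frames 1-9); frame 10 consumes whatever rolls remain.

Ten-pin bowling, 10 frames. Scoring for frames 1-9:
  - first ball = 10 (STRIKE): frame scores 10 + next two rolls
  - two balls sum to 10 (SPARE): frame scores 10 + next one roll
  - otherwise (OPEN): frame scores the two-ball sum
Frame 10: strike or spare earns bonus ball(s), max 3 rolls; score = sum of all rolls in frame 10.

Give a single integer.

Frame 1: OPEN (5+1=6). Cumulative: 6
Frame 2: SPARE (2+8=10). 10 + next roll (5) = 15. Cumulative: 21
Frame 3: OPEN (5+1=6). Cumulative: 27

Answer: 6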